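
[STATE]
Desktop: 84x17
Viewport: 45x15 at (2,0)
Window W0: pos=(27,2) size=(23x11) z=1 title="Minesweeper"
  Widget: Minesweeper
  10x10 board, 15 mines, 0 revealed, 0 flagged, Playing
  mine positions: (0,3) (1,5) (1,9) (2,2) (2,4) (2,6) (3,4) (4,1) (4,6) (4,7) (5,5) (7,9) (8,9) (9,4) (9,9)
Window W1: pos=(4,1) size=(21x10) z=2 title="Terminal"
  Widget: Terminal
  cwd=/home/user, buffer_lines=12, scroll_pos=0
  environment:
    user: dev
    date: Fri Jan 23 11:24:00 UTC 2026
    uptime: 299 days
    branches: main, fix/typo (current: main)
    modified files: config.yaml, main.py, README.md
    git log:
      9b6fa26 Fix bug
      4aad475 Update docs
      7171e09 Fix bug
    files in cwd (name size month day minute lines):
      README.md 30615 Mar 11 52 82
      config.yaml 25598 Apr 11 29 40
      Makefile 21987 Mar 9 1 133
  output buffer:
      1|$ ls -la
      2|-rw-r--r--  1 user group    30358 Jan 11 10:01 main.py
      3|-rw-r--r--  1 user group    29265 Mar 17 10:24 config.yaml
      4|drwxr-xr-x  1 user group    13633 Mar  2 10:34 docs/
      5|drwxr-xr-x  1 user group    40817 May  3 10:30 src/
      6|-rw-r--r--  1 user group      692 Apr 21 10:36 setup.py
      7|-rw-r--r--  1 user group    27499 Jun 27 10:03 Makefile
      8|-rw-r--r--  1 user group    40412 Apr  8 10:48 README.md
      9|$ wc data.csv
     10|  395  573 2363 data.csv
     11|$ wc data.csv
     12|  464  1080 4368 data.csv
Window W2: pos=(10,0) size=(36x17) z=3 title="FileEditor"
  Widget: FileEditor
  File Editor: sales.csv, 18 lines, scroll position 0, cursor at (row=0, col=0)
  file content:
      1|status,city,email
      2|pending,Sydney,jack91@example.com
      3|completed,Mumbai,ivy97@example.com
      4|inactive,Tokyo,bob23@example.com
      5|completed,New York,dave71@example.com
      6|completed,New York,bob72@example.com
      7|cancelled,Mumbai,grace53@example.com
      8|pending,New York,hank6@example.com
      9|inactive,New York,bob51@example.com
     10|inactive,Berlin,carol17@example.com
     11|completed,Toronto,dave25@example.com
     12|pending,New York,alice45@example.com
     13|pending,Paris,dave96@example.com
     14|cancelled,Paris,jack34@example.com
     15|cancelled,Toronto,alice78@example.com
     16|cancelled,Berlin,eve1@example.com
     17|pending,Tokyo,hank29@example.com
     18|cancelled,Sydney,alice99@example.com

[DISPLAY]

        ┏━━━━━━━━━━━━━━━━━━━━━━━━━━━━━━━━━━┓ 
  ┏━━━━━┃ FileEditor                       ┃ 
  ┃ Term┠──────────────────────────────────┨━
  ┠─────┃█tatus,city,email                ▲┃ 
  ┃$ ls ┃pending,Sydney,jack91@example.com█┃─
  ┃-rw-r┃completed,Mumbai,ivy97@example.co░┃ 
  ┃-rw-r┃inactive,Tokyo,bob23@example.com ░┃ 
  ┃drwxr┃completed,New York,dave71@example░┃ 
  ┃drwxr┃completed,New York,bob72@example.░┃ 
  ┃-rw-r┃cancelled,Mumbai,grace53@example.░┃ 
  ┗━━━━━┃pending,New York,hank6@example.co░┃ 
        ┃inactive,New York,bob51@example.c░┃ 
        ┃inactive,Berlin,carol17@example.c░┃━
        ┃completed,Toronto,dave25@example.░┃ 
        ┃pending,New York,alice45@example.░┃ 


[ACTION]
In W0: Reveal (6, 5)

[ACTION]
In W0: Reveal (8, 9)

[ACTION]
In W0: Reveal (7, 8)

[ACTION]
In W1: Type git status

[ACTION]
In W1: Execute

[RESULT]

        ┏━━━━━━━━━━━━━━━━━━━━━━━━━━━━━━━━━━┓ 
  ┏━━━━━┃ FileEditor                       ┃ 
  ┃ Term┠──────────────────────────────────┨━
  ┠─────┃█tatus,city,email                ▲┃ 
  ┃Chang┃pending,Sydney,jack91@example.com█┃─
  ┃     ┃completed,Mumbai,ivy97@example.co░┃ 
  ┃     ┃inactive,Tokyo,bob23@example.com ░┃ 
  ┃     ┃completed,New York,dave71@example░┃ 
  ┃     ┃completed,New York,bob72@example.░┃ 
  ┃$ █  ┃cancelled,Mumbai,grace53@example.░┃ 
  ┗━━━━━┃pending,New York,hank6@example.co░┃ 
        ┃inactive,New York,bob51@example.c░┃ 
        ┃inactive,Berlin,carol17@example.c░┃━
        ┃completed,Toronto,dave25@example.░┃ 
        ┃pending,New York,alice45@example.░┃ 


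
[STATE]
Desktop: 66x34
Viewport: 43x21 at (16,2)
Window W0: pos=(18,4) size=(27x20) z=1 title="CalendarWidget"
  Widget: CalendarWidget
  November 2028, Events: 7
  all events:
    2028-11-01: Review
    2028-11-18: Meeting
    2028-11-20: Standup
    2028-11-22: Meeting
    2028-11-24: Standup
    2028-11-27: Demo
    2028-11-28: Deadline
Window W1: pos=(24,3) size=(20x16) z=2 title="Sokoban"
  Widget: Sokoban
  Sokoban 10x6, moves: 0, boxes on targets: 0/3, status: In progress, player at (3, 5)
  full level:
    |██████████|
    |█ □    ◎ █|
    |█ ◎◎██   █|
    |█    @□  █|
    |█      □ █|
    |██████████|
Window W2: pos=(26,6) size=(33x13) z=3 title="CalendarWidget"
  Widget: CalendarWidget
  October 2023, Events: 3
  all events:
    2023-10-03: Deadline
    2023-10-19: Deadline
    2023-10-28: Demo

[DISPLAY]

                                           
        ┏━━━━━━━━━━━━━━━━━━┓               
  ┏━━━━━┃ Sokoban          ┃┓              
  ┃ Cale┠──────────────────┨┃              
  ┠─────┃█┏━━━━━━━━━━━━━━━━━━━━━━━━━━━━━━━┓
  ┃     ┃█┃ CalendarWidget                ┃
  ┃Mo Tu┃█┠───────────────────────────────┨
  ┃     ┃█┃          October 2023         ┃
  ┃ 6  7┃█┃Mo Tu We Th Fr Sa Su           ┃
  ┃13 14┃█┃                   1           ┃
  ┃20* 2┃M┃ 2  3*  4  5  6  7  8          ┃
  ┃27* 2┃ ┃ 9 10 11 12 13 14 15           ┃
  ┃     ┃ ┃16 17 18 19* 20 21 22          ┃
  ┃     ┃ ┃23 24 25 26 27 28* 29          ┃
  ┃     ┃ ┃30 31                          ┃
  ┃     ┃ ┃                               ┃
  ┃     ┗━┗━━━━━━━━━━━━━━━━━━━━━━━━━━━━━━━┛
  ┃                         ┃              
  ┃                         ┃              
  ┃                         ┃              
  ┃                         ┃              


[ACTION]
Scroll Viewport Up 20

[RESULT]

                                           
                                           
                                           
        ┏━━━━━━━━━━━━━━━━━━┓               
  ┏━━━━━┃ Sokoban          ┃┓              
  ┃ Cale┠──────────────────┨┃              
  ┠─────┃█┏━━━━━━━━━━━━━━━━━━━━━━━━━━━━━━━┓
  ┃     ┃█┃ CalendarWidget                ┃
  ┃Mo Tu┃█┠───────────────────────────────┨
  ┃     ┃█┃          October 2023         ┃
  ┃ 6  7┃█┃Mo Tu We Th Fr Sa Su           ┃
  ┃13 14┃█┃                   1           ┃
  ┃20* 2┃M┃ 2  3*  4  5  6  7  8          ┃
  ┃27* 2┃ ┃ 9 10 11 12 13 14 15           ┃
  ┃     ┃ ┃16 17 18 19* 20 21 22          ┃
  ┃     ┃ ┃23 24 25 26 27 28* 29          ┃
  ┃     ┃ ┃30 31                          ┃
  ┃     ┃ ┃                               ┃
  ┃     ┗━┗━━━━━━━━━━━━━━━━━━━━━━━━━━━━━━━┛
  ┃                         ┃              
  ┃                         ┃              


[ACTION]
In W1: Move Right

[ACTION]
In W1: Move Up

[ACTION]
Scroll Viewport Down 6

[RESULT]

  ┠─────┃█┏━━━━━━━━━━━━━━━━━━━━━━━━━━━━━━━┓
  ┃     ┃█┃ CalendarWidget                ┃
  ┃Mo Tu┃█┠───────────────────────────────┨
  ┃     ┃█┃          October 2023         ┃
  ┃ 6  7┃█┃Mo Tu We Th Fr Sa Su           ┃
  ┃13 14┃█┃                   1           ┃
  ┃20* 2┃M┃ 2  3*  4  5  6  7  8          ┃
  ┃27* 2┃ ┃ 9 10 11 12 13 14 15           ┃
  ┃     ┃ ┃16 17 18 19* 20 21 22          ┃
  ┃     ┃ ┃23 24 25 26 27 28* 29          ┃
  ┃     ┃ ┃30 31                          ┃
  ┃     ┃ ┃                               ┃
  ┃     ┗━┗━━━━━━━━━━━━━━━━━━━━━━━━━━━━━━━┛
  ┃                         ┃              
  ┃                         ┃              
  ┃                         ┃              
  ┃                         ┃              
  ┗━━━━━━━━━━━━━━━━━━━━━━━━━┛              
                                           
                                           
                                           


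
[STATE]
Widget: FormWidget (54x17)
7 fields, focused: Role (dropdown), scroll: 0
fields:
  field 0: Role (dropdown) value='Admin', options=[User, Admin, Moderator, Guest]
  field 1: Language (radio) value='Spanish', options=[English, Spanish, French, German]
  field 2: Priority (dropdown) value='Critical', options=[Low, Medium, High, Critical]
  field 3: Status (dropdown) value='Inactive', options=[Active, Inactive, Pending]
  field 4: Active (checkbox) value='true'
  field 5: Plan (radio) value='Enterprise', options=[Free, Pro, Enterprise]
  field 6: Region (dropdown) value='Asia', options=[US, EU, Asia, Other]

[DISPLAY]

> Role:       [Admin                                ▼]
  Language:   ( ) English  (●) Spanish  ( ) French  ( 
  Priority:   [Critical                             ▼]
  Status:     [Inactive                             ▼]
  Active:     [x]                                     
  Plan:       ( ) Free  ( ) Pro  (●) Enterprise       
  Region:     [Asia                                 ▼]
                                                      
                                                      
                                                      
                                                      
                                                      
                                                      
                                                      
                                                      
                                                      
                                                      


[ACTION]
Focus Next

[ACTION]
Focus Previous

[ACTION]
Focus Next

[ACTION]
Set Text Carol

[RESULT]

  Role:       [Admin                                ▼]
> Language:   ( ) English  (●) Spanish  ( ) French  ( 
  Priority:   [Critical                             ▼]
  Status:     [Inactive                             ▼]
  Active:     [x]                                     
  Plan:       ( ) Free  ( ) Pro  (●) Enterprise       
  Region:     [Asia                                 ▼]
                                                      
                                                      
                                                      
                                                      
                                                      
                                                      
                                                      
                                                      
                                                      
                                                      


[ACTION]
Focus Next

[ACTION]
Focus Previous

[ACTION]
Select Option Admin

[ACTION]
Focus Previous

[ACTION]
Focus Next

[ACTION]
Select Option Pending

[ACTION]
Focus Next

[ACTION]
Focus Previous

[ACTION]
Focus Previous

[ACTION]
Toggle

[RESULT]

> Role:       [Admin                                ▼]
  Language:   ( ) English  (●) Spanish  ( ) French  ( 
  Priority:   [Critical                             ▼]
  Status:     [Inactive                             ▼]
  Active:     [x]                                     
  Plan:       ( ) Free  ( ) Pro  (●) Enterprise       
  Region:     [Asia                                 ▼]
                                                      
                                                      
                                                      
                                                      
                                                      
                                                      
                                                      
                                                      
                                                      
                                                      


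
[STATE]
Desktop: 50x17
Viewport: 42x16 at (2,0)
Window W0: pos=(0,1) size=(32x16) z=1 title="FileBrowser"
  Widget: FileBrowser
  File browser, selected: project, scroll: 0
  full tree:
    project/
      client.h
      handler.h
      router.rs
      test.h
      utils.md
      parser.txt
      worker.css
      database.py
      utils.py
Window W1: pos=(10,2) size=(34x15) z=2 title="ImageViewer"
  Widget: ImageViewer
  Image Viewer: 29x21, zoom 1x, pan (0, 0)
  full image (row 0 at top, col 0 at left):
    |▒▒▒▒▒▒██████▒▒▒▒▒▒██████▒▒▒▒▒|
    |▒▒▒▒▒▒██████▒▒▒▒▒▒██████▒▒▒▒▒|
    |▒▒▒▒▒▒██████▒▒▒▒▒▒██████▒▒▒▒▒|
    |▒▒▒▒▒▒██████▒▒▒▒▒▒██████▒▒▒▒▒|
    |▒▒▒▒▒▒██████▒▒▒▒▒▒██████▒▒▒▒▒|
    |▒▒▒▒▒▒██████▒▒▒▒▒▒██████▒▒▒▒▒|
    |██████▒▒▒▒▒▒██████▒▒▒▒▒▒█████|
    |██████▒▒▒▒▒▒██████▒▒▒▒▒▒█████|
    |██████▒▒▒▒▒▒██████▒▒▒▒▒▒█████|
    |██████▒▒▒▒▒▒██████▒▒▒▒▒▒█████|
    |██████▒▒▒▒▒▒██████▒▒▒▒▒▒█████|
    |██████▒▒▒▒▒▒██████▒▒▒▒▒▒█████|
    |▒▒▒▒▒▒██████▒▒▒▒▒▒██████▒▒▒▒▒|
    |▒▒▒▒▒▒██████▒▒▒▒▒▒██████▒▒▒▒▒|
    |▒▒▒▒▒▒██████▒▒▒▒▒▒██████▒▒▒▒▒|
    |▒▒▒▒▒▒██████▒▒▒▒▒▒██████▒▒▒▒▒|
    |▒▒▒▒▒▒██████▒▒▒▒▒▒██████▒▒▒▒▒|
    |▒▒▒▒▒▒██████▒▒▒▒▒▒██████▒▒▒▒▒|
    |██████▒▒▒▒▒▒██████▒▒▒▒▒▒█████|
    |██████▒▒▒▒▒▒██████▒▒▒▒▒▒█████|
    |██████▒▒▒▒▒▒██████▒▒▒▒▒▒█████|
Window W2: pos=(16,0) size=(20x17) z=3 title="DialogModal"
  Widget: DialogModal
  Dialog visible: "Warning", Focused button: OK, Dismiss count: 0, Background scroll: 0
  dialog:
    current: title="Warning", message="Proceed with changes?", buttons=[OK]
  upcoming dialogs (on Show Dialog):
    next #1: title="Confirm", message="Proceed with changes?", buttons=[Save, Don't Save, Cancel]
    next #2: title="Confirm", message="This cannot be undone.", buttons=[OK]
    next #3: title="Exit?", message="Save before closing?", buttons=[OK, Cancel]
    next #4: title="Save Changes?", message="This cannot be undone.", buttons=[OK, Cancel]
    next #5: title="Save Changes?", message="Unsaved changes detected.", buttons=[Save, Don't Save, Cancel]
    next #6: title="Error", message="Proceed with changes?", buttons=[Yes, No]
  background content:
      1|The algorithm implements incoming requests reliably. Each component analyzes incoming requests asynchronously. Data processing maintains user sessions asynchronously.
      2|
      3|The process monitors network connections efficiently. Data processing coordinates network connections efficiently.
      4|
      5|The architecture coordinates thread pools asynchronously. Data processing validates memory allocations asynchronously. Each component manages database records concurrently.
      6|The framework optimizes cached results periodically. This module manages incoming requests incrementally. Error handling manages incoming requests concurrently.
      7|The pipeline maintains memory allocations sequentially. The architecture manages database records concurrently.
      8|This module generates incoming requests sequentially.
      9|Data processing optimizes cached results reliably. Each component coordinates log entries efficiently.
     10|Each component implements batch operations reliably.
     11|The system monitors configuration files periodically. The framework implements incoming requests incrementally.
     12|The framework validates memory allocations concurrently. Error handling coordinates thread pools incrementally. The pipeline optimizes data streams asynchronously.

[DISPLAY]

              ┏━━━━━━━━━━━━━━━━━━┓        
━━━━━━━━━━━━━━┃ DialogModal      ┃        
FileBrow┏━━━━━┠──────────────────┨━━━━━━━┓
────────┃ Imag┃The algorithm impl┃       ┃
 [-] pro┠─────┃                  ┃───────┨
   clien┃▒▒▒▒▒┃The process monito┃▒▒▒▒   ┃
   handl┃▒▒▒▒▒┃                  ┃▒▒▒▒   ┃
   route┃▒▒▒▒▒┃Th┌────────────┐ c┃▒▒▒▒   ┃
   test.┃▒▒▒▒▒┃Th│  Warning   │ti┃▒▒▒▒   ┃
   utils┃▒▒▒▒▒┃Th│Proceed with│nt┃▒▒▒▒   ┃
   parse┃▒▒▒▒▒┃Th│    [OK]    │ra┃▒▒▒▒   ┃
   worke┃█████┃Da└────────────┘op┃████   ┃
   datab┃█████┃Each component imp┃████   ┃
   utils┃█████┃The system monitor┃████   ┃
        ┃█████┃The framework vali┃████   ┃
        ┃█████┃                  ┃████   ┃


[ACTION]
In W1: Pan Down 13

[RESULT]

              ┏━━━━━━━━━━━━━━━━━━┓        
━━━━━━━━━━━━━━┃ DialogModal      ┃        
FileBrow┏━━━━━┠──────────────────┨━━━━━━━┓
────────┃ Imag┃The algorithm impl┃       ┃
 [-] pro┠─────┃                  ┃───────┨
   clien┃▒▒▒▒▒┃The process monito┃▒▒▒▒   ┃
   handl┃▒▒▒▒▒┃                  ┃▒▒▒▒   ┃
   route┃▒▒▒▒▒┃Th┌────────────┐ c┃▒▒▒▒   ┃
   test.┃▒▒▒▒▒┃Th│  Warning   │ti┃▒▒▒▒   ┃
   utils┃▒▒▒▒▒┃Th│Proceed with│nt┃▒▒▒▒   ┃
   parse┃█████┃Th│    [OK]    │ra┃████   ┃
   worke┃█████┃Da└────────────┘op┃████   ┃
   datab┃█████┃Each component imp┃████   ┃
   utils┃     ┃The system monitor┃       ┃
        ┃     ┃The framework vali┃       ┃
        ┃     ┃                  ┃       ┃


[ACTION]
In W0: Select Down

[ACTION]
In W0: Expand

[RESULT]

              ┏━━━━━━━━━━━━━━━━━━┓        
━━━━━━━━━━━━━━┃ DialogModal      ┃        
FileBrow┏━━━━━┠──────────────────┨━━━━━━━┓
────────┃ Imag┃The algorithm impl┃       ┃
 [-] pro┠─────┃                  ┃───────┨
 > clien┃▒▒▒▒▒┃The process monito┃▒▒▒▒   ┃
   handl┃▒▒▒▒▒┃                  ┃▒▒▒▒   ┃
   route┃▒▒▒▒▒┃Th┌────────────┐ c┃▒▒▒▒   ┃
   test.┃▒▒▒▒▒┃Th│  Warning   │ti┃▒▒▒▒   ┃
   utils┃▒▒▒▒▒┃Th│Proceed with│nt┃▒▒▒▒   ┃
   parse┃█████┃Th│    [OK]    │ra┃████   ┃
   worke┃█████┃Da└────────────┘op┃████   ┃
   datab┃█████┃Each component imp┃████   ┃
   utils┃     ┃The system monitor┃       ┃
        ┃     ┃The framework vali┃       ┃
        ┃     ┃                  ┃       ┃


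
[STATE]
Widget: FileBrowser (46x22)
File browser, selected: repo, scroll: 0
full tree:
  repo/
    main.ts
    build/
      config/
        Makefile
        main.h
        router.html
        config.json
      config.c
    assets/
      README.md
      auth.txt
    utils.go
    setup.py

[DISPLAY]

> [-] repo/                                   
    main.ts                                   
    [+] build/                                
    [+] assets/                               
    utils.go                                  
    setup.py                                  
                                              
                                              
                                              
                                              
                                              
                                              
                                              
                                              
                                              
                                              
                                              
                                              
                                              
                                              
                                              
                                              


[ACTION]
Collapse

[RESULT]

> [+] repo/                                   
                                              
                                              
                                              
                                              
                                              
                                              
                                              
                                              
                                              
                                              
                                              
                                              
                                              
                                              
                                              
                                              
                                              
                                              
                                              
                                              
                                              


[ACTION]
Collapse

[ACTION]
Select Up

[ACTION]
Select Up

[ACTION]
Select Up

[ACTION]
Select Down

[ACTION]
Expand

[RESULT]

> [-] repo/                                   
    main.ts                                   
    [+] build/                                
    [+] assets/                               
    utils.go                                  
    setup.py                                  
                                              
                                              
                                              
                                              
                                              
                                              
                                              
                                              
                                              
                                              
                                              
                                              
                                              
                                              
                                              
                                              


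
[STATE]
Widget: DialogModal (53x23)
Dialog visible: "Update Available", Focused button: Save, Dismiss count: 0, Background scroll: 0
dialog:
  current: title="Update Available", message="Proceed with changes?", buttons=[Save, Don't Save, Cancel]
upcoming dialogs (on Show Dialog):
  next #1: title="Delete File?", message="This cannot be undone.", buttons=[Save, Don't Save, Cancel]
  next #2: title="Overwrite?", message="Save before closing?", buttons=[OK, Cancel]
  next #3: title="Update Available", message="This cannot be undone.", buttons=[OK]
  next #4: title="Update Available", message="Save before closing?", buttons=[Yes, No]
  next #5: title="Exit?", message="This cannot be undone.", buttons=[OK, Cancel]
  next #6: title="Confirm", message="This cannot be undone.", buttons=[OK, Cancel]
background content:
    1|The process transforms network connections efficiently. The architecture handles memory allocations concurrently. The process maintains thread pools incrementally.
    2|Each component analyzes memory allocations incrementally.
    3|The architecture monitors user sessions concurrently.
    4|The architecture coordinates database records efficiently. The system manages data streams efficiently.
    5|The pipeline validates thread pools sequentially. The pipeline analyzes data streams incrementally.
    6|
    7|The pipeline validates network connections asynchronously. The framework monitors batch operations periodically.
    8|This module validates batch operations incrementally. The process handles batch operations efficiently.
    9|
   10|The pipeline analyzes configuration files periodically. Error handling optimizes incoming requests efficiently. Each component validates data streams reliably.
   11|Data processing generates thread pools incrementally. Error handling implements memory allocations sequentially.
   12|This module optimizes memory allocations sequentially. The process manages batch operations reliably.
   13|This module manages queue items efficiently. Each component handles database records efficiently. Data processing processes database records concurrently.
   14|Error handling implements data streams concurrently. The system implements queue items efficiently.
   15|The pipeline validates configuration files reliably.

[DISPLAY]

The process transforms network connections efficientl
Each component analyzes memory allocations incrementa
The architecture monitors user sessions concurrently.
The architecture coordinates database records efficie
The pipeline validates thread pools sequentially. The
                                                     
The pipeline validates network connections asynchrono
This module validates batch operations incrementally.
                                                     
The pipeli┌──────────────────────────────┐periodicall
Data proce│       Update Available       │rementally.
This modul│    Proceed with changes?     │equentially
This modul│ [Save]  Don't Save   Cancel  │y. Each com
Error hand└──────────────────────────────┘currently. 
The pipeline validates configuration files reliably. 
                                                     
                                                     
                                                     
                                                     
                                                     
                                                     
                                                     
                                                     


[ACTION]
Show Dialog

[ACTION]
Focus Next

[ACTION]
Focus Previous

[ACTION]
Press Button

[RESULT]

The process transforms network connections efficientl
Each component analyzes memory allocations incrementa
The architecture monitors user sessions concurrently.
The architecture coordinates database records efficie
The pipeline validates thread pools sequentially. The
                                                     
The pipeline validates network connections asynchrono
This module validates batch operations incrementally.
                                                     
The pipeline analyzes configuration files periodicall
Data processing generates thread pools incrementally.
This module optimizes memory allocations sequentially
This module manages queue items efficiently. Each com
Error handling implements data streams concurrently. 
The pipeline validates configuration files reliably. 
                                                     
                                                     
                                                     
                                                     
                                                     
                                                     
                                                     
                                                     


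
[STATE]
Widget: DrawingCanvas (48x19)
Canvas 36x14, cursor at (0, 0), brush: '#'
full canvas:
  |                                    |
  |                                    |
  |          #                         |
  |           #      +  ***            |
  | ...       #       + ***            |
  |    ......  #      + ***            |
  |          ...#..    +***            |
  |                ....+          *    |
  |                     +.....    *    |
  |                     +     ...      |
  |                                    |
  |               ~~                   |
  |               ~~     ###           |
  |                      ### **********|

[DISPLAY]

+                                               
                                                
          #                                     
           #      +  ***                        
 ...       #       + ***                        
    ......  #      + ***                        
          ...#..    +***                        
                ....+          *                
                     +.....    *                
                     +     ...                  
                                                
               ~~                               
               ~~     ###                       
                      ### **********            
                                                
                                                
                                                
                                                
                                                


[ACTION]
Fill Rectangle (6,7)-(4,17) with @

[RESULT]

+                                               
                                                
          #                                     
           #      +  ***                        
 ...   @@@@@@@@@@@ + ***                        
    ...@@@@@@@@@@@ + ***                        
       @@@@@@@@@@@  +***                        
                ....+          *                
                     +.....    *                
                     +     ...                  
                                                
               ~~                               
               ~~     ###                       
                      ### **********            
                                                
                                                
                                                
                                                
                                                


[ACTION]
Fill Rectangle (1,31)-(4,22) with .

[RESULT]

+                                               
                      ..........                
          #           ..........                
           #      +  *..........                
 ...   @@@@@@@@@@@ + *..........                
    ...@@@@@@@@@@@ + ***                        
       @@@@@@@@@@@  +***                        
                ....+          *                
                     +.....    *                
                     +     ...                  
                                                
               ~~                               
               ~~     ###                       
                      ### **********            
                                                
                                                
                                                
                                                
                                                


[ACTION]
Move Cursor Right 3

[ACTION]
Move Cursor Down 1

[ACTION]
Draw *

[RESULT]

                                                
   *                  ..........                
          #           ..........                
           #      +  *..........                
 ...   @@@@@@@@@@@ + *..........                
    ...@@@@@@@@@@@ + ***                        
       @@@@@@@@@@@  +***                        
                ....+          *                
                     +.....    *                
                     +     ...                  
                                                
               ~~                               
               ~~     ###                       
                      ### **********            
                                                
                                                
                                                
                                                
                                                


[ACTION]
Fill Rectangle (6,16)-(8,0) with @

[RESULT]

                                                
   *                  ..........                
          #           ..........                
           #      +  *..........                
 ...   @@@@@@@@@@@ + *..........                
    ...@@@@@@@@@@@ + ***                        
@@@@@@@@@@@@@@@@@@  +***                        
@@@@@@@@@@@@@@@@@...+          *                
@@@@@@@@@@@@@@@@@    +.....    *                
                     +     ...                  
                                                
               ~~                               
               ~~     ###                       
                      ### **********            
                                                
                                                
                                                
                                                
                                                


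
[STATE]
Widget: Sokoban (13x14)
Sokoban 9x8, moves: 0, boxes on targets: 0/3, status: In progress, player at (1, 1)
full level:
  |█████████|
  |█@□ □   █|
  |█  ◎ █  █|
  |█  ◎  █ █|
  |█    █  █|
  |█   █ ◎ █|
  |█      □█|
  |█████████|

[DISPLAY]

█████████    
█@□ □   █    
█  ◎ █  █    
█  ◎  █ █    
█    █  █    
█   █ ◎ █    
█      □█    
█████████    
Moves: 0  0/3
             
             
             
             
             


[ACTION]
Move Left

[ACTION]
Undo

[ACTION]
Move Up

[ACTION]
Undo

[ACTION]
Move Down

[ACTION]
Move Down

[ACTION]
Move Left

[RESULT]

█████████    
█ □ □   █    
█  ◎ █  █    
█@ ◎  █ █    
█    █  █    
█   █ ◎ █    
█      □█    
█████████    
Moves: 2  0/3
             
             
             
             
             


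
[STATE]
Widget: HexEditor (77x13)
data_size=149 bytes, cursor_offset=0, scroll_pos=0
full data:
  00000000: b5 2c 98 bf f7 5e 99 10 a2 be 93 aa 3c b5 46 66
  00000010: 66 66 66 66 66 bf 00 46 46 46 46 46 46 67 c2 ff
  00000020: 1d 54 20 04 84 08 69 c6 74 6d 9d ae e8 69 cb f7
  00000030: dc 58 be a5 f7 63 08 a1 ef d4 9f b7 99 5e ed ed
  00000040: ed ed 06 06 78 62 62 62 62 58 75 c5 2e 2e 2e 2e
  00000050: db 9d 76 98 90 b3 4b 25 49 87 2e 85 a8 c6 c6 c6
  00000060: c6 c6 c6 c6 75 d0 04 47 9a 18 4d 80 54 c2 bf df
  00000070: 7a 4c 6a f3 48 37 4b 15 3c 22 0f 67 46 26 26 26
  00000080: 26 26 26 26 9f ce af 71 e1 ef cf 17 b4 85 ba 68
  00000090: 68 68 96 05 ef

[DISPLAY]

00000000  B5 2c 98 bf f7 5e 99 10  a2 be 93 aa 3c b5 46 66  |.,...^......<.Ff
00000010  66 66 66 66 66 bf 00 46  46 46 46 46 46 67 c2 ff  |fffff..FFFFFFg..
00000020  1d 54 20 04 84 08 69 c6  74 6d 9d ae e8 69 cb f7  |.T ...i.tm...i..
00000030  dc 58 be a5 f7 63 08 a1  ef d4 9f b7 99 5e ed ed  |.X...c.......^..
00000040  ed ed 06 06 78 62 62 62  62 58 75 c5 2e 2e 2e 2e  |....xbbbbXu.....
00000050  db 9d 76 98 90 b3 4b 25  49 87 2e 85 a8 c6 c6 c6  |..v...K%I.......
00000060  c6 c6 c6 c6 75 d0 04 47  9a 18 4d 80 54 c2 bf df  |....u..G..M.T...
00000070  7a 4c 6a f3 48 37 4b 15  3c 22 0f 67 46 26 26 26  |zLj.H7K.<".gF&&&
00000080  26 26 26 26 9f ce af 71  e1 ef cf 17 b4 85 ba 68  |&&&&...q.......h
00000090  68 68 96 05 ef                                    |hh...           
                                                                             
                                                                             
                                                                             


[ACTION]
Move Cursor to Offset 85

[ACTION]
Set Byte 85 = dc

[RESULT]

00000000  b5 2c 98 bf f7 5e 99 10  a2 be 93 aa 3c b5 46 66  |.,...^......<.Ff
00000010  66 66 66 66 66 bf 00 46  46 46 46 46 46 67 c2 ff  |fffff..FFFFFFg..
00000020  1d 54 20 04 84 08 69 c6  74 6d 9d ae e8 69 cb f7  |.T ...i.tm...i..
00000030  dc 58 be a5 f7 63 08 a1  ef d4 9f b7 99 5e ed ed  |.X...c.......^..
00000040  ed ed 06 06 78 62 62 62  62 58 75 c5 2e 2e 2e 2e  |....xbbbbXu.....
00000050  db 9d 76 98 90 DC 4b 25  49 87 2e 85 a8 c6 c6 c6  |..v...K%I.......
00000060  c6 c6 c6 c6 75 d0 04 47  9a 18 4d 80 54 c2 bf df  |....u..G..M.T...
00000070  7a 4c 6a f3 48 37 4b 15  3c 22 0f 67 46 26 26 26  |zLj.H7K.<".gF&&&
00000080  26 26 26 26 9f ce af 71  e1 ef cf 17 b4 85 ba 68  |&&&&...q.......h
00000090  68 68 96 05 ef                                    |hh...           
                                                                             
                                                                             
                                                                             


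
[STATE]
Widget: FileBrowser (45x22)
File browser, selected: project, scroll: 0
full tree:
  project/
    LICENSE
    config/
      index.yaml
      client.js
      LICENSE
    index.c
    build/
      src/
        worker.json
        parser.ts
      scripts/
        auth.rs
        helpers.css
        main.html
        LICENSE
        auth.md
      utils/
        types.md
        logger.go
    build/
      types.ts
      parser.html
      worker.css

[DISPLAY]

> [-] project/                               
    LICENSE                                  
    [+] config/                              
    index.c                                  
    [+] build/                               
    [+] build/                               
                                             
                                             
                                             
                                             
                                             
                                             
                                             
                                             
                                             
                                             
                                             
                                             
                                             
                                             
                                             
                                             


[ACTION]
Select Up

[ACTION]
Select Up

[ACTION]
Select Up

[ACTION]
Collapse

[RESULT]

> [+] project/                               
                                             
                                             
                                             
                                             
                                             
                                             
                                             
                                             
                                             
                                             
                                             
                                             
                                             
                                             
                                             
                                             
                                             
                                             
                                             
                                             
                                             
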